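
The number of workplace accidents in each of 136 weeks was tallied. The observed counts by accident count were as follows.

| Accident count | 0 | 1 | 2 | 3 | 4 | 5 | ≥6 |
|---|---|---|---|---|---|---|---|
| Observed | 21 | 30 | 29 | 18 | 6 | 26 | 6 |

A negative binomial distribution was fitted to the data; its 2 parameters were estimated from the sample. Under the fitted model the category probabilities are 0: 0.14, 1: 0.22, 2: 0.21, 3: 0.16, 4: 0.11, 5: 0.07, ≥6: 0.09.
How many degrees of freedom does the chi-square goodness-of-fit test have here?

There are k = 7 categories and 2 parameters estimated from the data, so df = 7 − 1 − 2 = 4.

4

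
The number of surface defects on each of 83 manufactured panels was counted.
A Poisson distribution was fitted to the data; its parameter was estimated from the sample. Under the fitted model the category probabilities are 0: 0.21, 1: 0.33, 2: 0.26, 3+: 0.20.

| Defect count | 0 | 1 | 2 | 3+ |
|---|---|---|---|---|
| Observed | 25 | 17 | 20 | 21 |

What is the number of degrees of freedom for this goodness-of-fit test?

2

There are k = 4 categories and 1 parameter estimated from the data, so df = 4 − 1 − 1 = 2.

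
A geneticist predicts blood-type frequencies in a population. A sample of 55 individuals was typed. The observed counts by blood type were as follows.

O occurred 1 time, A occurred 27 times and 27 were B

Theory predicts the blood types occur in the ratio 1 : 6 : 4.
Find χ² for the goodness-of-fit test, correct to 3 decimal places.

Ratio total = 11. Expected counts: 55×1/11 = 5, 55×6/11 = 30, 55×4/11 = 20.
χ² = (1−5)²/5 + (27−30)²/30 + (27−20)²/20
   = 3.2000 + 0.3000 + 2.4500
Sum = 5.950

5.950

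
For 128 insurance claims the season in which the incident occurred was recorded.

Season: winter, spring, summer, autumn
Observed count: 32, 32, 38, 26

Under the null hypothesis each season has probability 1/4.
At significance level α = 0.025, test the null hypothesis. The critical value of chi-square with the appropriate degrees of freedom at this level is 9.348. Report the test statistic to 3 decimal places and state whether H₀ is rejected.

2.250; do not reject

Under H₀ each category has probability 1/4, so each expected count is 128/4 = 32.
winter: (32 − 32)²/32 = 0/32 = 0.0000
spring: (32 − 32)²/32 = 0/32 = 0.0000
summer: (38 − 32)²/32 = 36/32 = 1.1250
autumn: (26 − 32)²/32 = 36/32 = 1.1250
Sum = 2.250
df = 3. Since 2.250 < 9.348, we do not reject H₀.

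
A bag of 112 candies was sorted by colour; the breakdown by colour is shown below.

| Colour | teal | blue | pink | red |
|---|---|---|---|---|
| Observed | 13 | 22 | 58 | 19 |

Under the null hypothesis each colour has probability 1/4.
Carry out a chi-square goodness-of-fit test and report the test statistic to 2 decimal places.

44.36

Expected count for each of the 4 categories: 112/4 = 28.
χ² = (13−28)²/28 + (22−28)²/28 + (58−28)²/28 + (19−28)²/28
   = 8.036 + 1.286 + 32.143 + 2.893
Sum = 44.36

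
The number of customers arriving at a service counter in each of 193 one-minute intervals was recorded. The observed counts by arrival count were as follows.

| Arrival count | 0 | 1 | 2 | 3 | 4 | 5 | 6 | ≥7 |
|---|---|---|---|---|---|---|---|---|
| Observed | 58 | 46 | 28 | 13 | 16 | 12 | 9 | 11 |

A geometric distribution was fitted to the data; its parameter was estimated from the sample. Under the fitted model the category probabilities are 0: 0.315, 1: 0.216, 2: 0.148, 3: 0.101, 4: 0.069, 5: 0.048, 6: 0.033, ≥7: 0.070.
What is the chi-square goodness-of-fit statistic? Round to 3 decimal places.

5.650

Expected counts E_i = n·p_i: 193×0.315 = 60.795, 193×0.216 = 41.688, 193×0.148 = 28.564, 193×0.101 = 19.493, 193×0.069 = 13.317, 193×0.048 = 9.264, 193×0.033 = 6.369, 193×0.070 = 13.51.
0: (58 − 60.795)²/60.795 = 7.812025/60.795 = 0.1285
1: (46 − 41.688)²/41.688 = 18.593344/41.688 = 0.4460
2: (28 − 28.564)²/28.564 = 0.318096/28.564 = 0.0111
3: (13 − 19.493)²/19.493 = 42.159049/19.493 = 2.1628
4: (16 − 13.317)²/13.317 = 7.198489/13.317 = 0.5405
5: (12 − 9.264)²/9.264 = 7.485696/9.264 = 0.8080
6: (9 − 6.369)²/6.369 = 6.922161/6.369 = 1.0869
≥7: (11 − 13.51)²/13.51 = 6.3001/13.51 = 0.4663
Sum = 5.650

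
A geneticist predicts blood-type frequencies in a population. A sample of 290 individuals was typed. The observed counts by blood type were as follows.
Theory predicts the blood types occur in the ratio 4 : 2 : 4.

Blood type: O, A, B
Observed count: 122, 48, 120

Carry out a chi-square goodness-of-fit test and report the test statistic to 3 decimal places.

2.172

Ratio total = 10. Expected counts: 290×4/10 = 116, 290×2/10 = 58, 290×4/10 = 116.
χ² = (122−116)²/116 + (48−58)²/58 + (120−116)²/116
   = 0.3103 + 1.7241 + 0.1379
Sum = 2.172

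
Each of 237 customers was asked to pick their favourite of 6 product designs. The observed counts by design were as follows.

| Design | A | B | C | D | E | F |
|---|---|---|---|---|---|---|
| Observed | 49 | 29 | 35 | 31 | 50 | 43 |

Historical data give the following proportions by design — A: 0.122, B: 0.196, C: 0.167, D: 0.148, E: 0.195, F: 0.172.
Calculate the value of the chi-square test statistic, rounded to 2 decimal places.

Expected counts E_i = n·p_i: 237×0.122 = 28.914, 237×0.196 = 46.452, 237×0.167 = 39.579, 237×0.148 = 35.076, 237×0.195 = 46.215, 237×0.172 = 40.764.
χ² = (49−28.914)²/28.914 + (29−46.452)²/46.452 + (35−39.579)²/39.579 + (31−35.076)²/35.076 + (50−46.215)²/46.215 + (43−40.764)²/40.764
   = 13.953 + 6.557 + 0.530 + 0.474 + 0.310 + 0.123
Sum = 21.95

21.95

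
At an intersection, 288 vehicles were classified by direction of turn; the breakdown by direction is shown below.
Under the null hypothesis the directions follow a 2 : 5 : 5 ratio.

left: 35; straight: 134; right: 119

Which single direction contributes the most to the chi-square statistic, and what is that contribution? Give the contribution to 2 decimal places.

Ratio total = 12. Expected counts: 288×2/12 = 48, 288×5/12 = 120, 288×5/12 = 120.
χ² = (35−48)²/48 + (134−120)²/120 + (119−120)²/120
   = 3.521 + 1.633 + 0.008
The largest term is for left: 3.52.

left, 3.52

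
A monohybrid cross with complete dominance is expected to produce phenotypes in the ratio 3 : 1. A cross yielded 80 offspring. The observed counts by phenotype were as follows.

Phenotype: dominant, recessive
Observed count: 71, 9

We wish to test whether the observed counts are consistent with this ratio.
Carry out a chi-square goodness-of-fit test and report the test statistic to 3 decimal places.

Ratio total = 4. Expected counts: 80×3/4 = 60, 80×1/4 = 20.
χ² = (71−60)²/60 + (9−20)²/20
   = 2.0167 + 6.0500
Sum = 8.067

8.067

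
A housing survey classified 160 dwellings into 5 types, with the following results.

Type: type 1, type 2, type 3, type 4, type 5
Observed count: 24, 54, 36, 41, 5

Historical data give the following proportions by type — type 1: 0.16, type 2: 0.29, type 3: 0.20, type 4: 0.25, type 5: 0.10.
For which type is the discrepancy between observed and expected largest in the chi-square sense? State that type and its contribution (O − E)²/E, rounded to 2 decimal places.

Expected counts E_i = n·p_i: 160×0.16 = 25.6, 160×0.29 = 46.4, 160×0.20 = 32, 160×0.25 = 40, 160×0.10 = 16.
χ² = (24−25.6)²/25.6 + (54−46.4)²/46.4 + (36−32)²/32 + (41−40)²/40 + (5−16)²/16
   = 0.100 + 1.245 + 0.500 + 0.025 + 7.563
The largest term is for type 5: 7.56.

type 5, 7.56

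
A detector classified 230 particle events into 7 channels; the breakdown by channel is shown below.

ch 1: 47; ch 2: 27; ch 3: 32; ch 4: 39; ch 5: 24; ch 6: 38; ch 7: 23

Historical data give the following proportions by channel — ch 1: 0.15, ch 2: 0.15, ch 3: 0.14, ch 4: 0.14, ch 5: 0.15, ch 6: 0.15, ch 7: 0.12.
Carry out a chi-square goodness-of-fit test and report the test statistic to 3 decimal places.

Expected counts E_i = n·p_i: 230×0.15 = 34.5, 230×0.15 = 34.5, 230×0.14 = 32.2, 230×0.14 = 32.2, 230×0.15 = 34.5, 230×0.15 = 34.5, 230×0.12 = 27.6.
χ² = (47−34.5)²/34.5 + (27−34.5)²/34.5 + (32−32.2)²/32.2 + (39−32.2)²/32.2 + (24−34.5)²/34.5 + (38−34.5)²/34.5 + (23−27.6)²/27.6
   = 4.5290 + 1.6304 + 0.0012 + 1.4360 + 3.1957 + 0.3551 + 0.7667
Sum = 11.914

11.914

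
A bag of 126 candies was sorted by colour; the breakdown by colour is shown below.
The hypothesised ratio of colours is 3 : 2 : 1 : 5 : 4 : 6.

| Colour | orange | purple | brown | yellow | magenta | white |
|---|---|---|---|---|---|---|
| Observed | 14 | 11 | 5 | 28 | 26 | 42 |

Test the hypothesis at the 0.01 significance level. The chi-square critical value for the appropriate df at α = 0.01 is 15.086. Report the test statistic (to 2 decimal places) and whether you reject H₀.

Ratio total = 21. Expected counts: 126×3/21 = 18, 126×2/21 = 12, 126×1/21 = 6, 126×5/21 = 30, 126×4/21 = 24, 126×6/21 = 36.
cat          O        E   (O−E)²/E
orange      14       18      0.889
purple      11       12      0.083
brown        5        6      0.167
yellow      28       30      0.133
magenta     26       24      0.167
white       42       36      1.000
Sum = 2.44
df = 5. Since 2.44 < 15.086, we do not reject H₀.

2.44; do not reject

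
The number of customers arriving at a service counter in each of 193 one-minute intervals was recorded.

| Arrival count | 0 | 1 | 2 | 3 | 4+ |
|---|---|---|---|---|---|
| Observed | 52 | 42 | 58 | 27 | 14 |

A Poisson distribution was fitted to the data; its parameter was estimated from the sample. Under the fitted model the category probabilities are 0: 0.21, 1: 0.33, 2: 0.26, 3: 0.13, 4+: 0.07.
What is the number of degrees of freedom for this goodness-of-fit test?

3

There are k = 5 categories and 1 parameter estimated from the data, so df = 5 − 1 − 1 = 3.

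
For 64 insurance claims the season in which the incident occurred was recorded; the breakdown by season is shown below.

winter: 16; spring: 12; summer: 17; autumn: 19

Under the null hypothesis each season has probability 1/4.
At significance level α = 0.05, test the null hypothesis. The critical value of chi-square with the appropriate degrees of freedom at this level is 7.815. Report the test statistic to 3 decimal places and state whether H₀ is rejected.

Expected count for each of the 4 categories: 64/4 = 16.
χ² = (16−16)²/16 + (12−16)²/16 + (17−16)²/16 + (19−16)²/16
   = 0.0000 + 1.0000 + 0.0625 + 0.5625
Sum = 1.625
df = 3. Since 1.625 < 7.815, we do not reject H₀.

1.625; do not reject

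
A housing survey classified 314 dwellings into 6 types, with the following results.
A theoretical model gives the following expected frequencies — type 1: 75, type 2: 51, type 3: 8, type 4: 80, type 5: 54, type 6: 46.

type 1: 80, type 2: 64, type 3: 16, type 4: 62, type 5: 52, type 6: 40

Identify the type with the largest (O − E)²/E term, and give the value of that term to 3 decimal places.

type 3, 8.000

type 1: (80 − 75)²/75 = 25/75 = 0.3333
type 2: (64 − 51)²/51 = 169/51 = 3.3137
type 3: (16 − 8)²/8 = 64/8 = 8.0000
type 4: (62 − 80)²/80 = 324/80 = 4.0500
type 5: (52 − 54)²/54 = 4/54 = 0.0741
type 6: (40 − 46)²/46 = 36/46 = 0.7826
The largest term is for type 3: 8.000.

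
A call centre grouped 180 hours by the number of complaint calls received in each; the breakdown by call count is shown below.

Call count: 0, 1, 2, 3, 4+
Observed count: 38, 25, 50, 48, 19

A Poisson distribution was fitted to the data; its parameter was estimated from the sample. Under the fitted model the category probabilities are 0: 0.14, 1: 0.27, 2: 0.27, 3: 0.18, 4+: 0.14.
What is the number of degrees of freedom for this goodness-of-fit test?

There are k = 5 categories and 1 parameter estimated from the data, so df = 5 − 1 − 1 = 3.

3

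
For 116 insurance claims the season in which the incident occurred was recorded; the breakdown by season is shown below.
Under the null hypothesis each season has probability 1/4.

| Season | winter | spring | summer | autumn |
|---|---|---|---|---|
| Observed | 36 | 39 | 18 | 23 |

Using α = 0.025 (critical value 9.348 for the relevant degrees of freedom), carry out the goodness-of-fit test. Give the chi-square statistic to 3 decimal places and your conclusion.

10.552; reject

Expected count for each of the 4 categories: 116/4 = 29.
winter: (36 − 29)²/29 = 49/29 = 1.6897
spring: (39 − 29)²/29 = 100/29 = 3.4483
summer: (18 − 29)²/29 = 121/29 = 4.1724
autumn: (23 − 29)²/29 = 36/29 = 1.2414
Sum = 10.552
df = 3. Since 10.552 > 9.348, we reject H₀.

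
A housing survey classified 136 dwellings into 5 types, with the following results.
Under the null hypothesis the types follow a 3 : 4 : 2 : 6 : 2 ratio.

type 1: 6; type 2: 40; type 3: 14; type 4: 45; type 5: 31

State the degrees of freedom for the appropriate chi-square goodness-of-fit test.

4

There are k = 5 categories and no parameters were estimated from the data, so df = 5 − 1 = 4.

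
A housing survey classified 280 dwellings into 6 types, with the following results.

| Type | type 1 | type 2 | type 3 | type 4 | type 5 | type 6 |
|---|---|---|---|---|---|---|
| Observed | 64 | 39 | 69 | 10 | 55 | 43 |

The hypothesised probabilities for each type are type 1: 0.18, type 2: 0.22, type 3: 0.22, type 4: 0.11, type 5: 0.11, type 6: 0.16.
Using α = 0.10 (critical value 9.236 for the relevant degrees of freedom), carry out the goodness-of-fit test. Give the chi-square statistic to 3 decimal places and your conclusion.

Expected counts E_i = n·p_i: 280×0.18 = 50.4, 280×0.22 = 61.6, 280×0.22 = 61.6, 280×0.11 = 30.8, 280×0.11 = 30.8, 280×0.16 = 44.8.
type 1: (64 − 50.4)²/50.4 = 184.96/50.4 = 3.6698
type 2: (39 − 61.6)²/61.6 = 510.76/61.6 = 8.2916
type 3: (69 − 61.6)²/61.6 = 54.76/61.6 = 0.8890
type 4: (10 − 30.8)²/30.8 = 432.64/30.8 = 14.0468
type 5: (55 − 30.8)²/30.8 = 585.64/30.8 = 19.0143
type 6: (43 − 44.8)²/44.8 = 3.24/44.8 = 0.0723
Sum = 45.984
df = 5. Since 45.984 > 9.236, we reject H₀.

45.984; reject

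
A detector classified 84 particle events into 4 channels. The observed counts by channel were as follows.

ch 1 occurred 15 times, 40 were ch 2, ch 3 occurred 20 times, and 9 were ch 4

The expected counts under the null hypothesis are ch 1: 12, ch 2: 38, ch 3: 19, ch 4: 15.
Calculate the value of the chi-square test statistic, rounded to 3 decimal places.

3.308

cat         O        E   (O−E)²/E
ch 1       15       12     0.7500
ch 2       40       38     0.1053
ch 3       20       19     0.0526
ch 4        9       15     2.4000
Sum = 3.308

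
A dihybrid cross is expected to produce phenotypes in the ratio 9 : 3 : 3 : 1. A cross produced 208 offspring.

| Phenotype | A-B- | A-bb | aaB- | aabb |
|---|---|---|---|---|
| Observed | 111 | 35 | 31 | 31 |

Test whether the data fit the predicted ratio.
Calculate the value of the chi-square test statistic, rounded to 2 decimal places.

Ratio total = 16. Expected counts: 208×9/16 = 117, 208×3/16 = 39, 208×3/16 = 39, 208×1/16 = 13.
cat         O        E   (O−E)²/E
A-B-      111      117      0.308
A-bb       35       39      0.410
aaB-       31       39      1.641
aabb       31       13     24.923
Sum = 27.28

27.28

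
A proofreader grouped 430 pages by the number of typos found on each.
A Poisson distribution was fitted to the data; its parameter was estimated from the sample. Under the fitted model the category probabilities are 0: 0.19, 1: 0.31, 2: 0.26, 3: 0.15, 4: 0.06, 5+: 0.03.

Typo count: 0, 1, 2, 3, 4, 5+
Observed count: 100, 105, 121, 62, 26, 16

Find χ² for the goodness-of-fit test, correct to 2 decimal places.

Expected counts E_i = n·p_i: 430×0.19 = 81.7, 430×0.31 = 133.3, 430×0.26 = 111.8, 430×0.15 = 64.5, 430×0.06 = 25.8, 430×0.03 = 12.9.
cat         O        E   (O−E)²/E
0         100     81.7      4.099
1         105    133.3      6.008
2         121    111.8      0.757
3          62     64.5      0.097
4          26     25.8      0.002
5+         16     12.9      0.745
Sum = 11.71

11.71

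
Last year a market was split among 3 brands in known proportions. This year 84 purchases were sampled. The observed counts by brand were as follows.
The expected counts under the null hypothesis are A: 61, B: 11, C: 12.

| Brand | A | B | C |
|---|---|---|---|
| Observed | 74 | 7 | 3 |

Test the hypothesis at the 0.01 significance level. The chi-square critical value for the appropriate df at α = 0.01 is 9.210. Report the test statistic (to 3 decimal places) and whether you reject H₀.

cat         O        E   (O−E)²/E
A          74       61     2.7705
B           7       11     1.4545
C           3       12     6.7500
Sum = 10.975
df = 2. Since 10.975 > 9.210, we reject H₀.

10.975; reject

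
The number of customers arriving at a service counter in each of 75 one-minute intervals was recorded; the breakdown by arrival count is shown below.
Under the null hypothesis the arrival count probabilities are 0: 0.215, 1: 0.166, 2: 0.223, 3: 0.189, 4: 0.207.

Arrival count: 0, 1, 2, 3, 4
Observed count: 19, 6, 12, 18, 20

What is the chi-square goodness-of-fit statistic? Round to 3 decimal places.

Expected counts E_i = n·p_i: 75×0.215 = 16.125, 75×0.166 = 12.45, 75×0.223 = 16.725, 75×0.189 = 14.175, 75×0.207 = 15.525.
χ² = (19−16.125)²/16.125 + (6−12.45)²/12.45 + (12−16.725)²/16.725 + (18−14.175)²/14.175 + (20−15.525)²/15.525
   = 0.5126 + 3.3416 + 1.3349 + 1.0321 + 1.2899
Sum = 7.511

7.511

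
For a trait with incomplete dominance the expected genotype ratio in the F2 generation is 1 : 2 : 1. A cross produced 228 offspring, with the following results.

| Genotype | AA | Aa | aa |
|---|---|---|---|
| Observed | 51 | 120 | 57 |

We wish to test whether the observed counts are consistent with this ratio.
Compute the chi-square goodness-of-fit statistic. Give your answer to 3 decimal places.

0.947

Ratio total = 4. Expected counts: 228×1/4 = 57, 228×2/4 = 114, 228×1/4 = 57.
χ² = (51−57)²/57 + (120−114)²/114 + (57−57)²/57
   = 0.6316 + 0.3158 + 0.0000
Sum = 0.947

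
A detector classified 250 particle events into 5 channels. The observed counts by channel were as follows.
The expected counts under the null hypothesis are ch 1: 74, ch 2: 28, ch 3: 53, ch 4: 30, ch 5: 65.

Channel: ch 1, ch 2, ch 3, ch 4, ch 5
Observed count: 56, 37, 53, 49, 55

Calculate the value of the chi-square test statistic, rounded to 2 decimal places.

20.84

ch 1: (56 − 74)²/74 = 324/74 = 4.378
ch 2: (37 − 28)²/28 = 81/28 = 2.893
ch 3: (53 − 53)²/53 = 0/53 = 0.000
ch 4: (49 − 30)²/30 = 361/30 = 12.033
ch 5: (55 − 65)²/65 = 100/65 = 1.538
Sum = 20.84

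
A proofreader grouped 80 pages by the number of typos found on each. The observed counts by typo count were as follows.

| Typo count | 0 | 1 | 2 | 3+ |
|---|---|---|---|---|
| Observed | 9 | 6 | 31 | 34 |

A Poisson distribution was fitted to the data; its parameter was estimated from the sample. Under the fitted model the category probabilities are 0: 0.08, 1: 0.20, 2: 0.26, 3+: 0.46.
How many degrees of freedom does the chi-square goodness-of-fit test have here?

There are k = 4 categories and 1 parameter estimated from the data, so df = 4 − 1 − 1 = 2.

2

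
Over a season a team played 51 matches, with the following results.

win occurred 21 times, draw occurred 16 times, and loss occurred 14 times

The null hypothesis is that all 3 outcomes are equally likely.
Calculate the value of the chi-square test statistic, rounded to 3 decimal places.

1.529

Under H₀ each category has probability 1/3, so each expected count is 51/3 = 17.
χ² = (21−17)²/17 + (16−17)²/17 + (14−17)²/17
   = 0.9412 + 0.0588 + 0.5294
Sum = 1.529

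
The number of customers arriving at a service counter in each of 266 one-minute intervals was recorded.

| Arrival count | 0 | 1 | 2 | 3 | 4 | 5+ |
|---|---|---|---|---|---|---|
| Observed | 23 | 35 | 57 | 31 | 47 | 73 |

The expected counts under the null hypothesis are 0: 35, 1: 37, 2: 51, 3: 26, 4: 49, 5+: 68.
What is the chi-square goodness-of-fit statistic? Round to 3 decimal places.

0: (23 − 35)²/35 = 144/35 = 4.1143
1: (35 − 37)²/37 = 4/37 = 0.1081
2: (57 − 51)²/51 = 36/51 = 0.7059
3: (31 − 26)²/26 = 25/26 = 0.9615
4: (47 − 49)²/49 = 4/49 = 0.0816
5+: (73 − 68)²/68 = 25/68 = 0.3676
Sum = 6.339

6.339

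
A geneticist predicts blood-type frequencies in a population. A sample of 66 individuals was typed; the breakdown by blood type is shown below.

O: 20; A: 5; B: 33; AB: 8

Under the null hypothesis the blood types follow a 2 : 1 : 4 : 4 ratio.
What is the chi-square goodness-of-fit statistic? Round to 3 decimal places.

Ratio total = 11. Expected counts: 66×2/11 = 12, 66×1/11 = 6, 66×4/11 = 24, 66×4/11 = 24.
O: (20 − 12)²/12 = 64/12 = 5.3333
A: (5 − 6)²/6 = 1/6 = 0.1667
B: (33 − 24)²/24 = 81/24 = 3.3750
AB: (8 − 24)²/24 = 256/24 = 10.6667
Sum = 19.542

19.542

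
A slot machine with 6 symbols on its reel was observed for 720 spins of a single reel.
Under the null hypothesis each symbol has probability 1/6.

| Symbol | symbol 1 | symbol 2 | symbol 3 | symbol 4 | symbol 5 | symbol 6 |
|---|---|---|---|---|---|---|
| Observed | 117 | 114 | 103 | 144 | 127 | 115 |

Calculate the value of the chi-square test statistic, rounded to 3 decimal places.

Expected count for each of the 6 categories: 720/6 = 120.
symbol 1: (117 − 120)²/120 = 9/120 = 0.0750
symbol 2: (114 − 120)²/120 = 36/120 = 0.3000
symbol 3: (103 − 120)²/120 = 289/120 = 2.4083
symbol 4: (144 − 120)²/120 = 576/120 = 4.8000
symbol 5: (127 − 120)²/120 = 49/120 = 0.4083
symbol 6: (115 − 120)²/120 = 25/120 = 0.2083
Sum = 8.200

8.200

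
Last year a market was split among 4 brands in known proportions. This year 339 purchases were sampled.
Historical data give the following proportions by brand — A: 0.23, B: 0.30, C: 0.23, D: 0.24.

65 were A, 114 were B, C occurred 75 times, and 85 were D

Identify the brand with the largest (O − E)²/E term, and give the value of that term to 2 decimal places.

Expected counts E_i = n·p_i: 339×0.23 = 77.97, 339×0.30 = 101.7, 339×0.23 = 77.97, 339×0.24 = 81.36.
A: (65 − 77.97)²/77.97 = 168.2209/77.97 = 2.158
B: (114 − 101.7)²/101.7 = 151.29/101.7 = 1.488
C: (75 − 77.97)²/77.97 = 8.8209/77.97 = 0.113
D: (85 − 81.36)²/81.36 = 13.2496/81.36 = 0.163
The largest term is for A: 2.16.

A, 2.16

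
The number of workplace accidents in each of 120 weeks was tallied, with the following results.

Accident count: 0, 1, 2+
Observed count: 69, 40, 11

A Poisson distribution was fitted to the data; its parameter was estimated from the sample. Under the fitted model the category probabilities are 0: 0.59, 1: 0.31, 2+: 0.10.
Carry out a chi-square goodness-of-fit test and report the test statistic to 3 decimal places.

0.340

Expected counts E_i = n·p_i: 120×0.59 = 70.8, 120×0.31 = 37.2, 120×0.10 = 12.
0: (69 − 70.8)²/70.8 = 3.24/70.8 = 0.0458
1: (40 − 37.2)²/37.2 = 7.84/37.2 = 0.2108
2+: (11 − 12)²/12 = 1/12 = 0.0833
Sum = 0.340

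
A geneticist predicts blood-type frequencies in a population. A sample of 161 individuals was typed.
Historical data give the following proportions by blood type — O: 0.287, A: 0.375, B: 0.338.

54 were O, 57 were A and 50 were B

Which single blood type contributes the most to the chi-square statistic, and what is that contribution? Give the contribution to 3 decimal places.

O, 1.314

Expected counts E_i = n·p_i: 161×0.287 = 46.207, 161×0.375 = 60.375, 161×0.338 = 54.418.
O: (54 − 46.207)²/46.207 = 60.730849/46.207 = 1.3143
A: (57 − 60.375)²/60.375 = 11.390625/60.375 = 0.1887
B: (50 − 54.418)²/54.418 = 19.518724/54.418 = 0.3587
The largest term is for O: 1.314.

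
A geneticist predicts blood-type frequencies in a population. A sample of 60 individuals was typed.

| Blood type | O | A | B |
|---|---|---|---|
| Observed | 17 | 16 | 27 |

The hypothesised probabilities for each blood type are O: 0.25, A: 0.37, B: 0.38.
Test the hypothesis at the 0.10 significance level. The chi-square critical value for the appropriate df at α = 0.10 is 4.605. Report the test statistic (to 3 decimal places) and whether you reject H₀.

2.772; do not reject

Expected counts E_i = n·p_i: 60×0.25 = 15, 60×0.37 = 22.2, 60×0.38 = 22.8.
χ² = (17−15)²/15 + (16−22.2)²/22.2 + (27−22.8)²/22.8
   = 0.2667 + 1.7315 + 0.7737
Sum = 2.772
df = 2. Since 2.772 < 4.605, we do not reject H₀.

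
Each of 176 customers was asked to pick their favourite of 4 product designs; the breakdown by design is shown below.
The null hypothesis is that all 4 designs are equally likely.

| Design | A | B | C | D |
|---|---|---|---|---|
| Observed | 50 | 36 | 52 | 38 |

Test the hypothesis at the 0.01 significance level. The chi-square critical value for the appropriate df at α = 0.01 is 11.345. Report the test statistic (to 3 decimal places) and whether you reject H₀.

Expected count for each of the 4 categories: 176/4 = 44.
A: (50 − 44)²/44 = 36/44 = 0.8182
B: (36 − 44)²/44 = 64/44 = 1.4545
C: (52 − 44)²/44 = 64/44 = 1.4545
D: (38 − 44)²/44 = 36/44 = 0.8182
Sum = 4.545
df = 3. Since 4.545 < 11.345, we do not reject H₀.

4.545; do not reject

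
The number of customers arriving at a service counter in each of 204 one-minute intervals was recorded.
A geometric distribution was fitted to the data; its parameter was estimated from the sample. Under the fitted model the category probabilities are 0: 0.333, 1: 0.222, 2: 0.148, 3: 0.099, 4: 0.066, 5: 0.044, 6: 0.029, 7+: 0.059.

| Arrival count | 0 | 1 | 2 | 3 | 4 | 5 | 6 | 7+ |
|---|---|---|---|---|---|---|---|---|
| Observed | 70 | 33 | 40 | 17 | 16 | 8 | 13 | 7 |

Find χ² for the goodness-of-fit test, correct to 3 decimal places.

Expected counts E_i = n·p_i: 204×0.333 = 67.932, 204×0.222 = 45.288, 204×0.148 = 30.192, 204×0.099 = 20.196, 204×0.066 = 13.464, 204×0.044 = 8.976, 204×0.029 = 5.916, 204×0.059 = 12.036.
cat         O        E   (O−E)²/E
0          70   67.932     0.0630
1          33   45.288     3.3341
2          40   30.192     3.1862
3          17   20.196     0.5058
4          16   13.464     0.4777
5           8    8.976     0.1061
6          13    5.916     8.4826
7+          7   12.036     2.1071
Sum = 18.263

18.263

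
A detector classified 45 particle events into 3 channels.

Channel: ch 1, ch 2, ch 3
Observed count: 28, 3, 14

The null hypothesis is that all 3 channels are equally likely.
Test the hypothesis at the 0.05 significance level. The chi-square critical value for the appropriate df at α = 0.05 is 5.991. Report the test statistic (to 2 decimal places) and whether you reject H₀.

Expected count for each of the 3 categories: 45/3 = 15.
ch 1: (28 − 15)²/15 = 169/15 = 11.267
ch 2: (3 − 15)²/15 = 144/15 = 9.600
ch 3: (14 − 15)²/15 = 1/15 = 0.067
Sum = 20.93
df = 2. Since 20.93 > 5.991, we reject H₀.

20.93; reject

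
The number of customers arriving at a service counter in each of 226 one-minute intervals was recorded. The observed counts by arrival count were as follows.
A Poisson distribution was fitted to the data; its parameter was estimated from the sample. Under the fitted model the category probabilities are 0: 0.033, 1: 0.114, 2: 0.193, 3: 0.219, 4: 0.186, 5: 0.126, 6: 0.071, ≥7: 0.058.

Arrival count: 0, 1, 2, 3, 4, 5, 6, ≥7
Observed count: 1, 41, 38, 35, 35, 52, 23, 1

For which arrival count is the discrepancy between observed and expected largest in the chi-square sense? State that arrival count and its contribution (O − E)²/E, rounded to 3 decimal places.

5, 19.433

Expected counts E_i = n·p_i: 226×0.033 = 7.458, 226×0.114 = 25.764, 226×0.193 = 43.618, 226×0.219 = 49.494, 226×0.186 = 42.036, 226×0.126 = 28.476, 226×0.071 = 16.046, 226×0.058 = 13.108.
cat         O        E   (O−E)²/E
0           1    7.458     5.5921
1          41   25.764     9.0101
2          38   43.618     0.7236
3          35   49.494     4.2445
4          35   42.036     1.1777
5          52   28.476    19.4332
6          23   16.046     3.0137
≥7          1   13.108    11.1843
The largest term is for 5: 19.433.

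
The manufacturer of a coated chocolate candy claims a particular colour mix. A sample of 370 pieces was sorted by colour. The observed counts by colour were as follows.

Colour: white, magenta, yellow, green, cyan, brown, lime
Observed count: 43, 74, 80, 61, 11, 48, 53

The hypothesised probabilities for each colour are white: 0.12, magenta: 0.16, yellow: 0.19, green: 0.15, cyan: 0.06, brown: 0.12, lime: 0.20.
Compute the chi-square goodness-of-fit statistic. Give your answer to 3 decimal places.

17.529

Expected counts E_i = n·p_i: 370×0.12 = 44.4, 370×0.16 = 59.2, 370×0.19 = 70.3, 370×0.15 = 55.5, 370×0.06 = 22.2, 370×0.12 = 44.4, 370×0.20 = 74.
χ² = (43−44.4)²/44.4 + (74−59.2)²/59.2 + (80−70.3)²/70.3 + (61−55.5)²/55.5 + (11−22.2)²/22.2 + (48−44.4)²/44.4 + (53−74)²/74
   = 0.0441 + 3.7000 + 1.3384 + 0.5450 + 5.6505 + 0.2919 + 5.9595
Sum = 17.529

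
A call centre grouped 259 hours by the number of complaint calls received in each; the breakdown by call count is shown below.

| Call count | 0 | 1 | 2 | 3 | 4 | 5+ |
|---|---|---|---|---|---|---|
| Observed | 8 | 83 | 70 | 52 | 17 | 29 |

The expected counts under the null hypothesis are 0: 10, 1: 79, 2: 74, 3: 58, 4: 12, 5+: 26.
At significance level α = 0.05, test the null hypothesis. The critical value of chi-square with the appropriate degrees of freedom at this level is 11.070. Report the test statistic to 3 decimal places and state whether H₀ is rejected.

χ² = (8−10)²/10 + (83−79)²/79 + (70−74)²/74 + (52−58)²/58 + (17−12)²/12 + (29−26)²/26
   = 0.4000 + 0.2025 + 0.2162 + 0.6207 + 2.0833 + 0.3462
Sum = 3.869
df = 5. Since 3.869 < 11.070, we do not reject H₀.

3.869; do not reject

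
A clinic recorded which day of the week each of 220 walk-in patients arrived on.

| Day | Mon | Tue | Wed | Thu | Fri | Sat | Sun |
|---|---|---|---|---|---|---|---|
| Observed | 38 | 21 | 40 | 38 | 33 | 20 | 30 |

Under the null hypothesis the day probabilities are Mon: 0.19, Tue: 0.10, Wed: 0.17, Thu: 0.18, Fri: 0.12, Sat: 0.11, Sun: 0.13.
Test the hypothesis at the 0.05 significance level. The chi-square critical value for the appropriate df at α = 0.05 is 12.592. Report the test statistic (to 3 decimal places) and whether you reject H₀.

Expected counts E_i = n·p_i: 220×0.19 = 41.8, 220×0.10 = 22, 220×0.17 = 37.4, 220×0.18 = 39.6, 220×0.12 = 26.4, 220×0.11 = 24.2, 220×0.13 = 28.6.
Mon: (38 − 41.8)²/41.8 = 14.44/41.8 = 0.3455
Tue: (21 − 22)²/22 = 1/22 = 0.0455
Wed: (40 − 37.4)²/37.4 = 6.76/37.4 = 0.1807
Thu: (38 − 39.6)²/39.6 = 2.56/39.6 = 0.0646
Fri: (33 − 26.4)²/26.4 = 43.56/26.4 = 1.6500
Sat: (20 − 24.2)²/24.2 = 17.64/24.2 = 0.7289
Sun: (30 − 28.6)²/28.6 = 1.96/28.6 = 0.0685
Sum = 3.084
df = 6. Since 3.084 < 12.592, we do not reject H₀.

3.084; do not reject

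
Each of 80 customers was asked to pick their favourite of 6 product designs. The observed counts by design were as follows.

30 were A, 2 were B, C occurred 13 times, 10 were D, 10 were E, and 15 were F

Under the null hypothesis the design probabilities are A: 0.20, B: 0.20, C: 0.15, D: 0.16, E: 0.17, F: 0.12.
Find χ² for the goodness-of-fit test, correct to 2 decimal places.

Expected counts E_i = n·p_i: 80×0.20 = 16, 80×0.20 = 16, 80×0.15 = 12, 80×0.16 = 12.8, 80×0.17 = 13.6, 80×0.12 = 9.6.
A: (30 − 16)²/16 = 196/16 = 12.250
B: (2 − 16)²/16 = 196/16 = 12.250
C: (13 − 12)²/12 = 1/12 = 0.083
D: (10 − 12.8)²/12.8 = 7.84/12.8 = 0.613
E: (10 − 13.6)²/13.6 = 12.96/13.6 = 0.953
F: (15 − 9.6)²/9.6 = 29.16/9.6 = 3.038
Sum = 29.19

29.19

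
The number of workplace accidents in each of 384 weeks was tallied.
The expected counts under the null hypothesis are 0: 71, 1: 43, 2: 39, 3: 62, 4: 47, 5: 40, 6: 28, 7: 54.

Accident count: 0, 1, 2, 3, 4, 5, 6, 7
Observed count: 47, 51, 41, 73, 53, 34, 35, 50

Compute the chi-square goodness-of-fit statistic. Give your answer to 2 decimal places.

χ² = (47−71)²/71 + (51−43)²/43 + (41−39)²/39 + (73−62)²/62 + (53−47)²/47 + (34−40)²/40 + (35−28)²/28 + (50−54)²/54
   = 8.113 + 1.488 + 0.103 + 1.952 + 0.766 + 0.900 + 1.750 + 0.296
Sum = 15.37

15.37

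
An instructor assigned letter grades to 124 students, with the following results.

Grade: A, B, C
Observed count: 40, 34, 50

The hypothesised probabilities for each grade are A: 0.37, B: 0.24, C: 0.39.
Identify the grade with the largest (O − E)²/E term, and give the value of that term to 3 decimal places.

A, 0.754

Expected counts E_i = n·p_i: 124×0.37 = 45.88, 124×0.24 = 29.76, 124×0.39 = 48.36.
cat         O        E   (O−E)²/E
A          40    45.88     0.7536
B          34    29.76     0.6041
C          50    48.36     0.0556
The largest term is for A: 0.754.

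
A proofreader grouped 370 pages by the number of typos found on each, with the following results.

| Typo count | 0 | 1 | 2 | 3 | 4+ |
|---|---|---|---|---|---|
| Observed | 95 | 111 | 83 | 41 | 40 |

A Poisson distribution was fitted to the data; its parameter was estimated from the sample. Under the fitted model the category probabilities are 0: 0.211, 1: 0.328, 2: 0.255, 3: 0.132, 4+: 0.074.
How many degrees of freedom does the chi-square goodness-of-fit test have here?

3

There are k = 5 categories and 1 parameter estimated from the data, so df = 5 − 1 − 1 = 3.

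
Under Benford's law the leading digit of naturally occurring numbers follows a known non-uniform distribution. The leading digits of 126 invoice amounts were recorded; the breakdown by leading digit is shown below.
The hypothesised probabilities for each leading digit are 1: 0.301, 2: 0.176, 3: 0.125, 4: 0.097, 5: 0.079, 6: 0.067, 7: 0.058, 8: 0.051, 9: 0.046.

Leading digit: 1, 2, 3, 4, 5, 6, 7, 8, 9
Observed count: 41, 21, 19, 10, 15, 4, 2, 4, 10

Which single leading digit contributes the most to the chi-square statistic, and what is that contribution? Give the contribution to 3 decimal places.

7, 3.855

Expected counts E_i = n·p_i: 126×0.301 = 37.926, 126×0.176 = 22.176, 126×0.125 = 15.75, 126×0.097 = 12.222, 126×0.079 = 9.954, 126×0.067 = 8.442, 126×0.058 = 7.308, 126×0.051 = 6.426, 126×0.046 = 5.796.
1: (41 − 37.926)²/37.926 = 9.449476/37.926 = 0.2492
2: (21 − 22.176)²/22.176 = 1.382976/22.176 = 0.0624
3: (19 − 15.75)²/15.75 = 10.5625/15.75 = 0.6706
4: (10 − 12.222)²/12.222 = 4.937284/12.222 = 0.4040
5: (15 − 9.954)²/9.954 = 25.462116/9.954 = 2.5580
6: (4 − 8.442)²/8.442 = 19.731364/8.442 = 2.3373
7: (2 − 7.308)²/7.308 = 28.174864/7.308 = 3.8553
8: (4 − 6.426)²/6.426 = 5.885476/6.426 = 0.9159
9: (10 − 5.796)²/5.796 = 17.673616/5.796 = 3.0493
The largest term is for 7: 3.855.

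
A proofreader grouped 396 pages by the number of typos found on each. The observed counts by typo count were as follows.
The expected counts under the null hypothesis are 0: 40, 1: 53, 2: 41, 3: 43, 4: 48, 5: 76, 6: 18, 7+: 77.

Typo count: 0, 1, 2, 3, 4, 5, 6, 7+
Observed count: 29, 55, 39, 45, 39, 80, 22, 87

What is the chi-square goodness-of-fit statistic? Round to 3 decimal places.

7.377

cat         O        E   (O−E)²/E
0          29       40     3.0250
1          55       53     0.0755
2          39       41     0.0976
3          45       43     0.0930
4          39       48     1.6875
5          80       76     0.2105
6          22       18     0.8889
7+         87       77     1.2987
Sum = 7.377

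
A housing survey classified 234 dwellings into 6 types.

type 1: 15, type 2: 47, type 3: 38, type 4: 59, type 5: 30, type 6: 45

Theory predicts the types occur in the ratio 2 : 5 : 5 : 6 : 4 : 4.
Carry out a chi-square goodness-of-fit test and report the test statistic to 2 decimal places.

Ratio total = 26. Expected counts: 234×2/26 = 18, 234×5/26 = 45, 234×5/26 = 45, 234×6/26 = 54, 234×4/26 = 36, 234×4/26 = 36.
type 1: (15 − 18)²/18 = 9/18 = 0.500
type 2: (47 − 45)²/45 = 4/45 = 0.089
type 3: (38 − 45)²/45 = 49/45 = 1.089
type 4: (59 − 54)²/54 = 25/54 = 0.463
type 5: (30 − 36)²/36 = 36/36 = 1.000
type 6: (45 − 36)²/36 = 81/36 = 2.250
Sum = 5.39

5.39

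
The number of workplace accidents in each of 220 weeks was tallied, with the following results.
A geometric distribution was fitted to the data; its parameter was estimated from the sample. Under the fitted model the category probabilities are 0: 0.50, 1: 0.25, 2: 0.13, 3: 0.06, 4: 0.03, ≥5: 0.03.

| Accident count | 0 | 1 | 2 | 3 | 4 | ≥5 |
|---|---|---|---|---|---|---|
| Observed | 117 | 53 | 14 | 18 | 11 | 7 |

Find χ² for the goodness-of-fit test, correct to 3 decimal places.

Expected counts E_i = n·p_i: 220×0.50 = 110, 220×0.25 = 55, 220×0.13 = 28.6, 220×0.06 = 13.2, 220×0.03 = 6.6, 220×0.03 = 6.6.
χ² = (117−110)²/110 + (53−55)²/55 + (14−28.6)²/28.6 + (18−13.2)²/13.2 + (11−6.6)²/6.6 + (7−6.6)²/6.6
   = 0.4455 + 0.0727 + 7.4531 + 1.7455 + 2.9333 + 0.0242
Sum = 12.674

12.674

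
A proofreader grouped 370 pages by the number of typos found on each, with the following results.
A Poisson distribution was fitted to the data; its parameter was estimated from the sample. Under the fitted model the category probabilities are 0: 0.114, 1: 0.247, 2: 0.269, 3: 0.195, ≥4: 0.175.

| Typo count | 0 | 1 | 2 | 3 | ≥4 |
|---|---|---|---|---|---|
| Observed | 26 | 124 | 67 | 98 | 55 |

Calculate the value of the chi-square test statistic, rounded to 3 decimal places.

Expected counts E_i = n·p_i: 370×0.114 = 42.18, 370×0.247 = 91.39, 370×0.269 = 99.53, 370×0.195 = 72.15, 370×0.175 = 64.75.
0: (26 − 42.18)²/42.18 = 261.7924/42.18 = 6.2066
1: (124 − 91.39)²/91.39 = 1063.4121/91.39 = 11.6360
2: (67 − 99.53)²/99.53 = 1058.2009/99.53 = 10.6320
3: (98 − 72.15)²/72.15 = 668.2225/72.15 = 9.2616
≥4: (55 − 64.75)²/64.75 = 95.0625/64.75 = 1.4681
Sum = 39.204

39.204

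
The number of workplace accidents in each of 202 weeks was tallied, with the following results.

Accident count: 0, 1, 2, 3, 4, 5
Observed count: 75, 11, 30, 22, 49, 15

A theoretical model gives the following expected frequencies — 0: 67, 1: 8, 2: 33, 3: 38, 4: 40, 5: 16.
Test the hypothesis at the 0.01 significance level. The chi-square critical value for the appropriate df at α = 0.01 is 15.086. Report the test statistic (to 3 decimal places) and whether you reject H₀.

11.177; do not reject

0: (75 − 67)²/67 = 64/67 = 0.9552
1: (11 − 8)²/8 = 9/8 = 1.1250
2: (30 − 33)²/33 = 9/33 = 0.2727
3: (22 − 38)²/38 = 256/38 = 6.7368
4: (49 − 40)²/40 = 81/40 = 2.0250
5: (15 − 16)²/16 = 1/16 = 0.0625
Sum = 11.177
df = 5. Since 11.177 < 15.086, we do not reject H₀.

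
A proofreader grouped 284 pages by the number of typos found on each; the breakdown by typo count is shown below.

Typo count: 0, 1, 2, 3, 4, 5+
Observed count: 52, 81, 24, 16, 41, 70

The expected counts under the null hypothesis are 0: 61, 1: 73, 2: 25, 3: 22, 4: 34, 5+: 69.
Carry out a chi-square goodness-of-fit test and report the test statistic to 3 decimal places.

cat         O        E   (O−E)²/E
0          52       61     1.3279
1          81       73     0.8767
2          24       25     0.0400
3          16       22     1.6364
4          41       34     1.4412
5+         70       69     0.0145
Sum = 5.337

5.337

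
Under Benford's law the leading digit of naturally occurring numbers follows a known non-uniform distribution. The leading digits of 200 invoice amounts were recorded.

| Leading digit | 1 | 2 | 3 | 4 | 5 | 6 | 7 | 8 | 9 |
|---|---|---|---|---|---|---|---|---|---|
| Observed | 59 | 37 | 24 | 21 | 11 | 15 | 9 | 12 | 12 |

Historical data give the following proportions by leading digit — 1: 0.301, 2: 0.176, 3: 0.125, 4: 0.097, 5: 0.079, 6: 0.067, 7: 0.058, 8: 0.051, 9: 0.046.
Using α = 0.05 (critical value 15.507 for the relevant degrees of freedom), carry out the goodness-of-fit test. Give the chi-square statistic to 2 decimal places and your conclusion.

Expected counts E_i = n·p_i: 200×0.301 = 60.2, 200×0.176 = 35.2, 200×0.125 = 25, 200×0.097 = 19.4, 200×0.079 = 15.8, 200×0.067 = 13.4, 200×0.058 = 11.6, 200×0.051 = 10.2, 200×0.046 = 9.2.
1: (59 − 60.2)²/60.2 = 1.44/60.2 = 0.024
2: (37 − 35.2)²/35.2 = 3.24/35.2 = 0.092
3: (24 − 25)²/25 = 1/25 = 0.040
4: (21 − 19.4)²/19.4 = 2.56/19.4 = 0.132
5: (11 − 15.8)²/15.8 = 23.04/15.8 = 1.458
6: (15 − 13.4)²/13.4 = 2.56/13.4 = 0.191
7: (9 − 11.6)²/11.6 = 6.76/11.6 = 0.583
8: (12 − 10.2)²/10.2 = 3.24/10.2 = 0.318
9: (12 − 9.2)²/9.2 = 7.84/9.2 = 0.852
Sum = 3.69
df = 8. Since 3.69 < 15.507, we do not reject H₀.

3.69; do not reject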